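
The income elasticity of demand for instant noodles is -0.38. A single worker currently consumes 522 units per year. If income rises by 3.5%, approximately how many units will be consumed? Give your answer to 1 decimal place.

515.1

%ΔQ ≈ η × %ΔI = -0.38 × 3.5% = -1.33%.
New Q ≈ 522 × (1 − 0.0133) = 515.1.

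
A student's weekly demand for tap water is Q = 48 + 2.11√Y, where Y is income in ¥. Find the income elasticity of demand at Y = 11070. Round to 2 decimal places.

At Y = 11070: Q = 270.002.
dQ/dY = 2.11/(2√Y) = 0.0100272 at this income.
η = (dQ/dY)·(Y/Q) = 0.0100272 × (11070/270.002) = 0.41.

0.41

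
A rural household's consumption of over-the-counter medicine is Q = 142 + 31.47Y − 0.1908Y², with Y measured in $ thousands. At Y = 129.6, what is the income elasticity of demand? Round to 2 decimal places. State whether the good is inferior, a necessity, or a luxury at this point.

-2.29 (inferior good)

At Y = 129.6: Q = 1015.8047.
dQ/dY = 31.47 − 0.3816Y = -17.98536.
η = (dQ/dY)·(Y/Q) = -17.98536 × (129.6/1015.8047) = -2.29.
η < 0 ⇒ inferior good.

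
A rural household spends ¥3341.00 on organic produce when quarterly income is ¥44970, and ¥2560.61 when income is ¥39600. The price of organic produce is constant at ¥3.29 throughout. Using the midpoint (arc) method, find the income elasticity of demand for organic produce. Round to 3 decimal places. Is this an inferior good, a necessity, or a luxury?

With a constant price, Q₁ = 3341.00/3.29 = 1015.502 and Q₂ = 2560.61/3.29 = 778.301 (equivalently, work directly with expenditure since P cancels).
Midpoint %ΔQ = (2560.61 − 3341.00)/2950.81 = -0.26447; midpoint %ΔI = (39600 − 44970)/42285 = -0.12700.
η = -0.26447 / -0.12700 = 2.082.
η > 1 ⇒ luxury.

2.082 (luxury)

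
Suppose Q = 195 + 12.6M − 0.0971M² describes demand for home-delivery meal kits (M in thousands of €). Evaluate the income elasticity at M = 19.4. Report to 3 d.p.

At M = 19.4: Q = 402.8954.
dQ/dM = 12.6 − 0.1942M = 8.83252.
η = (dQ/dM)·(M/Q) = 8.83252 × (19.4/402.8954) = 0.425.

0.425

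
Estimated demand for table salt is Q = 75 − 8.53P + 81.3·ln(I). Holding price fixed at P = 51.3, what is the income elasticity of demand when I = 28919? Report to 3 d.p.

0.172

At P = 51.3, I = 28919: Q = 472.545.
Holding P constant, ∂Q/∂I = 81.3/I = 0.0028113.
η_I = (∂Q/∂I)·(I/Q) = 0.0028113 × (28919/472.545) = 0.172.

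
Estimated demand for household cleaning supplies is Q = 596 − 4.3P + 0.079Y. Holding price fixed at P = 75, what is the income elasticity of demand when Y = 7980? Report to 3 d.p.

At P = 75, Y = 7980: Q = 903.920.
Holding P constant, ∂Q/∂Y = 0.079.
η_Y = (∂Q/∂Y)·(Y/Q) = 0.079 × (7980/903.920) = 0.697.

0.697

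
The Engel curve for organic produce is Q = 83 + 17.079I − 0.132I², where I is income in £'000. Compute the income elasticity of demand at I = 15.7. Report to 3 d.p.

At I = 15.7: Q = 318.6036.
dQ/dI = 17.079 − 0.264I = 12.93420.
η = (dQ/dI)·(I/Q) = 12.93420 × (15.7/318.6036) = 0.637.

0.637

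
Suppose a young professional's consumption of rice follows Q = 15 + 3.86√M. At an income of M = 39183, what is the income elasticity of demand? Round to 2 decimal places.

0.49

At M = 39183: Q = 779.075.
dQ/dM = 3.86/(2√M) = 0.00975009 at this income.
η = (dQ/dM)·(M/Q) = 0.00975009 × (39183/779.075) = 0.49.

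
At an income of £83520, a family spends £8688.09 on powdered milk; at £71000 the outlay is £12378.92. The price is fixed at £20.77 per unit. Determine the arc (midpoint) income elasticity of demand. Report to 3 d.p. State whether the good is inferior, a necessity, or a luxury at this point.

With a constant price, Q₁ = 8688.09/20.77 = 418.300 and Q₂ = 12378.92/20.77 = 596.000 (equivalently, work directly with expenditure since P cancels).
Midpoint %ΔQ = (12378.92 − 8688.09)/10533.51 = 0.35039; midpoint %ΔI = (71000 − 83520)/77260 = -0.16205.
η = 0.35039 / -0.16205 = -2.162.
η < 0 ⇒ inferior good.

-2.162 (inferior good)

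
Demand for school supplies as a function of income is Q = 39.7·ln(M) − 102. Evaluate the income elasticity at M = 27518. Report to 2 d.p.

At M = 27518: Q = 303.837.
dQ/dM = 39.7/M = 0.00144269 at this income.
η = (dQ/dM)·(M/Q) = 0.00144269 × (27518/303.837) = 0.13.

0.13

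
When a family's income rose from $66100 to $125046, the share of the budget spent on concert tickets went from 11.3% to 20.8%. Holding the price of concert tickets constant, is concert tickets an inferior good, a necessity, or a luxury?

The budget share rises as income rises, so η > 1.

luxury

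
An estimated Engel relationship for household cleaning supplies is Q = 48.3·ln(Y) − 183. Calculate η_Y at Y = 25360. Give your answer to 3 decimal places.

At Y = 25360: Q = 306.807.
dQ/dY = 48.3/Y = 0.00190457 at this income.
η = (dQ/dY)·(Y/Q) = 0.00190457 × (25360/306.807) = 0.157.

0.157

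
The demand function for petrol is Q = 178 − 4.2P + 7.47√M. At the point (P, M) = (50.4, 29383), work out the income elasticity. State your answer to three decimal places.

At P = 50.4, M = 29383: Q = 1246.788.
Holding P constant, ∂Q/∂M = 7.47/(2√M) = 0.0217893.
η_M = (∂Q/∂M)·(M/Q) = 0.0217893 × (29383/1246.788) = 0.514.

0.514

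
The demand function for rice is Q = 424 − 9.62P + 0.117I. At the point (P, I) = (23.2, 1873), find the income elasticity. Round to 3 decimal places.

At P = 23.2, I = 1873: Q = 419.957.
Holding P constant, ∂Q/∂I = 0.117.
η_I = (∂Q/∂I)·(I/Q) = 0.117 × (1873/419.957) = 0.522.

0.522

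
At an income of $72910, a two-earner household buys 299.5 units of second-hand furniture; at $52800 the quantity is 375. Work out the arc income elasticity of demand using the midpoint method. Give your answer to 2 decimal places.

-0.70

ΔQ = 375 − 299.5 = 75.5; midpoint Q̄ = (299.5 + 375)/2 = 337.25.
ΔI = 52800 − 72910 = -20110; midpoint Ī = (72910 + 52800)/2 = 62855.
η = (ΔQ/Q̄) ÷ (ΔI/Ī) = (75.5/337.25) ÷ (-20110/62855) = -0.70.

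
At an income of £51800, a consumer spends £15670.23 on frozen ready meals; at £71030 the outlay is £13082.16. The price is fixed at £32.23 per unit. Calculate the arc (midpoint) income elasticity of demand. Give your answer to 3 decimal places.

With a constant price, Q₁ = 15670.23/32.23 = 486.200 and Q₂ = 13082.16/32.23 = 405.900 (equivalently, work directly with expenditure since P cancels).
Midpoint %ΔQ = (13082.16 − 15670.23)/14376.20 = -0.18002; midpoint %ΔI = (71030 − 51800)/61415 = 0.31312.
η = -0.18002 / 0.31312 = -0.575.

-0.575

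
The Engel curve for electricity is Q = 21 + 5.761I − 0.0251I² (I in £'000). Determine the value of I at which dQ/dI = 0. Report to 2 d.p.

dQ/dI = 5.761 − 0.0502I.
The good is inferior where dQ/dI < 0. Setting dQ/dI = 0 gives I = 5.761 / 0.0502 = 114.76.

114.76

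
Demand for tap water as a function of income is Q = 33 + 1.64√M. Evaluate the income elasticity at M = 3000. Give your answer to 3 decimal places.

0.366

At M = 3000: Q = 122.826.
dQ/dM = 1.64/(2√M) = 0.0149711 at this income.
η = (dQ/dM)·(M/Q) = 0.0149711 × (3000/122.826) = 0.366.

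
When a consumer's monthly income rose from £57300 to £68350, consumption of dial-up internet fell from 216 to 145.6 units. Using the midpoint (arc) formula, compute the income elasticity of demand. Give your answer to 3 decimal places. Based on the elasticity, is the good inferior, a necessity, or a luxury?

-2.214 (inferior good)

ΔQ = 145.6 − 216 = -70.4; midpoint Q̄ = (216 + 145.6)/2 = 180.8.
ΔI = 68350 − 57300 = 11050; midpoint Ī = (57300 + 68350)/2 = 62825.
η = (ΔQ/Q̄) ÷ (ΔI/Ī) = (-70.4/180.8) ÷ (11050/62825) = -2.214.
η < 0 ⇒ inferior good.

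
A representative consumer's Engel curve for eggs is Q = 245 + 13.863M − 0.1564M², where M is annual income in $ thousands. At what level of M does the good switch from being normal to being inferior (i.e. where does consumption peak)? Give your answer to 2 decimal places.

44.32

dQ/dM = 13.863 − 0.3128M.
The good is inferior where dQ/dM < 0. Setting dQ/dM = 0 gives M = 13.863 / 0.3128 = 44.32.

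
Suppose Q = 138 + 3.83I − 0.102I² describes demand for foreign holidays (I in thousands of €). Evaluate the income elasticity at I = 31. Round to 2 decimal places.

-0.49

At I = 31: Q = 158.7080.
dQ/dI = 3.83 − 0.204I = -2.49400.
η = (dQ/dI)·(I/Q) = -2.49400 × (31/158.7080) = -0.49.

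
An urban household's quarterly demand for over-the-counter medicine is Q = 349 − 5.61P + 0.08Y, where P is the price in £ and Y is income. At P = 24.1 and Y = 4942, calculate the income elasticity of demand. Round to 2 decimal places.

0.65

At P = 24.1, Y = 4942: Q = 609.159.
Holding P constant, ∂Q/∂Y = 0.08.
η_Y = (∂Q/∂Y)·(Y/Q) = 0.08 × (4942/609.159) = 0.65.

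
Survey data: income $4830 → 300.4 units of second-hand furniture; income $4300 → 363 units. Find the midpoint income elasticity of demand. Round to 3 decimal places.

-1.626

ΔQ = 363 − 300.4 = 62.6; midpoint Q̄ = (300.4 + 363)/2 = 331.7.
ΔI = 4300 − 4830 = -530; midpoint Ī = (4830 + 4300)/2 = 4565.
η = (ΔQ/Q̄) ÷ (ΔI/Ī) = (62.6/331.7) ÷ (-530/4565) = -1.626.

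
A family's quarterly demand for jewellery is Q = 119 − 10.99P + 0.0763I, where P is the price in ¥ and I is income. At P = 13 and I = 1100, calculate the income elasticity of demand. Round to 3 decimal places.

1.397

At P = 13, I = 1100: Q = 60.060.
Holding P constant, ∂Q/∂I = 0.0763.
η_I = (∂Q/∂I)·(I/Q) = 0.0763 × (1100/60.060) = 1.397.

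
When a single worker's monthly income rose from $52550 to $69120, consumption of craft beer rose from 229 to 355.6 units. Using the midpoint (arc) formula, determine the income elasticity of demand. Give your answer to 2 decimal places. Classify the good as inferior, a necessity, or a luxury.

ΔQ = 355.6 − 229 = 126.6; midpoint Q̄ = (229 + 355.6)/2 = 292.3.
ΔI = 69120 − 52550 = 16570; midpoint Ī = (52550 + 69120)/2 = 60835.
η = (ΔQ/Q̄) ÷ (ΔI/Ī) = (126.6/292.3) ÷ (16570/60835) = 1.59.
η > 1 ⇒ luxury.

1.59 (luxury)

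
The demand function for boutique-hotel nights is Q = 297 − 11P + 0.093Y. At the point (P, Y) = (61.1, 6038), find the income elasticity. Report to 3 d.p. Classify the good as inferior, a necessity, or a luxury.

3.012 (luxury)

At P = 61.1, Y = 6038: Q = 186.434.
Holding P constant, ∂Q/∂Y = 0.093.
η_Y = (∂Q/∂Y)·(Y/Q) = 0.093 × (6038/186.434) = 3.012.
Since η > 1, this is a luxury.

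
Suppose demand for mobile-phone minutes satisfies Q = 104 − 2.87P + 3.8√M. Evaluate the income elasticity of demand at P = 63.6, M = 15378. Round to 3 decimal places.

0.600

At P = 63.6, M = 15378: Q = 392.699.
Holding P constant, ∂Q/∂M = 3.8/(2√M) = 0.0153216.
η_M = (∂Q/∂M)·(M/Q) = 0.0153216 × (15378/392.699) = 0.600.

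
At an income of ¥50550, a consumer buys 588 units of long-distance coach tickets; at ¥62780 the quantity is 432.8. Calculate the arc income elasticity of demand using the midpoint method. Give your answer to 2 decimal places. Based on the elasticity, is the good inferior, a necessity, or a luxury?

-1.41 (inferior good)

ΔQ = 432.8 − 588 = -155.2; midpoint Q̄ = (588 + 432.8)/2 = 510.4.
ΔI = 62780 − 50550 = 12230; midpoint Ī = (50550 + 62780)/2 = 56665.
η = (ΔQ/Q̄) ÷ (ΔI/Ī) = (-155.2/510.4) ÷ (12230/56665) = -1.41.
η < 0 ⇒ inferior good.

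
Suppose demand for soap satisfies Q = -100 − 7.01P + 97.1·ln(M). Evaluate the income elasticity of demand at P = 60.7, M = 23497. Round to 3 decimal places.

At P = 60.7, M = 23497: Q = 451.768.
Holding P constant, ∂Q/∂M = 97.1/M = 0.00413244.
η_M = (∂Q/∂M)·(M/Q) = 0.00413244 × (23497/451.768) = 0.215.

0.215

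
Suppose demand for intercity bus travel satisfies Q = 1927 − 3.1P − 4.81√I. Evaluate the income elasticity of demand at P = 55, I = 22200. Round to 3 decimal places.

-0.345

At P = 55, I = 22200: Q = 1039.826.
Holding P constant, ∂Q/∂I = -4.81/(2√I) = -0.0161413.
η_I = (∂Q/∂I)·(I/Q) = -0.0161413 × (22200/1039.826) = -0.345.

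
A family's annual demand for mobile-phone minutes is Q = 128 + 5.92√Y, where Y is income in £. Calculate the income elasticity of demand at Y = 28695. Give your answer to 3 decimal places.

At Y = 28695: Q = 1130.824.
dQ/dY = 5.92/(2√Y) = 0.0174738 at this income.
η = (dQ/dY)·(Y/Q) = 0.0174738 × (28695/1130.824) = 0.443.

0.443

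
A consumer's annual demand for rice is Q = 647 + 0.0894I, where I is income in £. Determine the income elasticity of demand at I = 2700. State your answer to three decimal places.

At I = 2700: Q = 888.380.
dQ/dI = 0.0894.
η = (dQ/dI)·(I/Q) = 0.0894 × (2700/888.380) = 0.272.

0.272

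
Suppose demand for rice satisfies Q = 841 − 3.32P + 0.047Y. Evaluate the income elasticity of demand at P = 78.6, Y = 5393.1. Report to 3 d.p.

At P = 78.6, Y = 5393.1: Q = 833.524.
Holding P constant, ∂Q/∂Y = 0.047.
η_Y = (∂Q/∂Y)·(Y/Q) = 0.047 × (5393.1/833.524) = 0.304.

0.304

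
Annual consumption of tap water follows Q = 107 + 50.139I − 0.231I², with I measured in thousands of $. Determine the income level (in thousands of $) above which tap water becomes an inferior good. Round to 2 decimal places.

108.53

dQ/dI = 50.139 − 0.462I.
The good is inferior where dQ/dI < 0. Setting dQ/dI = 0 gives I = 50.139 / 0.462 = 108.53.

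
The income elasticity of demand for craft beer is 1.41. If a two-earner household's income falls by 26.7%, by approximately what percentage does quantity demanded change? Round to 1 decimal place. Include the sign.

-37.6%

%ΔQ ≈ η × %ΔI = 1.41 × (-26.7%) = -37.6%.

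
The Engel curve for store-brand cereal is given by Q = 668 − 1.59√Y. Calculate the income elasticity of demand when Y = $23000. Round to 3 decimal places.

At Y = 23000: Q = 426.865.
dQ/dY = -1.59/(2√Y) = -0.00524207 at this income.
η = (dQ/dY)·(Y/Q) = -0.00524207 × (23000/426.865) = -0.282.

-0.282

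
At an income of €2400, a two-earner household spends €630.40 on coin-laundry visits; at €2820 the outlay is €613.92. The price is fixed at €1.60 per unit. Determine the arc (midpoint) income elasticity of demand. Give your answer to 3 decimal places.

With a constant price, Q₁ = 630.40/1.60 = 394.000 and Q₂ = 613.92/1.60 = 383.700 (equivalently, work directly with expenditure since P cancels).
Midpoint %ΔQ = (613.92 − 630.40)/622.16 = -0.02649; midpoint %ΔI = (2820 − 2400)/2610 = 0.16092.
η = -0.02649 / 0.16092 = -0.165.

-0.165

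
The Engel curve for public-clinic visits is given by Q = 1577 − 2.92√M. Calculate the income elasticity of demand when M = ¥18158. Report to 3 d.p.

-0.166

At M = 18158: Q = 1183.525.
dQ/dM = -2.92/(2√M) = -0.0108347 at this income.
η = (dQ/dM)·(M/Q) = -0.0108347 × (18158/1183.525) = -0.166.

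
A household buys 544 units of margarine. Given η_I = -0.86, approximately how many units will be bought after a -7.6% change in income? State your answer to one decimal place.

579.6

%ΔQ ≈ η × %ΔI = -0.86 × (-7.6%) = 6.536%.
New Q ≈ 544 × (1 + 0.06536) = 579.6.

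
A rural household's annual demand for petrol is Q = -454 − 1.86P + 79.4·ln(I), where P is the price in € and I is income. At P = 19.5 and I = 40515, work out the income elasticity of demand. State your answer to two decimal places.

0.23

At P = 19.5, I = 40515: Q = 352.119.
Holding P constant, ∂Q/∂I = 79.4/I = 0.00195977.
η_I = (∂Q/∂I)·(I/Q) = 0.00195977 × (40515/352.119) = 0.23.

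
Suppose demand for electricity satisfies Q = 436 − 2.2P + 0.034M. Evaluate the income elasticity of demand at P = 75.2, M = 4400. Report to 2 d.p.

0.36

At P = 75.2, M = 4400: Q = 420.160.
Holding P constant, ∂Q/∂M = 0.034.
η_M = (∂Q/∂M)·(M/Q) = 0.034 × (4400/420.160) = 0.36.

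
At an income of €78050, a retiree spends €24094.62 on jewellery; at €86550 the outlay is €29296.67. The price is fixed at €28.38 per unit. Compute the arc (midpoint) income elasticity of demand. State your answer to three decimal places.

With a constant price, Q₁ = 24094.62/28.38 = 849.000 and Q₂ = 29296.67/28.38 = 1032.300 (equivalently, work directly with expenditure since P cancels).
Midpoint %ΔQ = (29296.67 − 24094.62)/26695.64 = 0.19487; midpoint %ΔI = (86550 − 78050)/82300 = 0.10328.
η = 0.19487 / 0.10328 = 1.887.

1.887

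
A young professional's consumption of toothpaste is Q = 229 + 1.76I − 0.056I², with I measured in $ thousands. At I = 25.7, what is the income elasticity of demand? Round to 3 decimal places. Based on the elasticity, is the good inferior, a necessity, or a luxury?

-0.121 (inferior good)

At I = 25.7: Q = 237.2446.
dQ/dI = 1.76 − 0.112I = -1.11840.
η = (dQ/dI)·(I/Q) = -1.11840 × (25.7/237.2446) = -0.121.
η < 0 ⇒ inferior good.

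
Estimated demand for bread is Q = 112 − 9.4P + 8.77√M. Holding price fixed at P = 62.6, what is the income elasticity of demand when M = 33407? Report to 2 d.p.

At P = 62.6, M = 33407: Q = 1126.504.
Holding P constant, ∂Q/∂M = 8.77/(2√M) = 0.0239911.
η_M = (∂Q/∂M)·(M/Q) = 0.0239911 × (33407/1126.504) = 0.71.

0.71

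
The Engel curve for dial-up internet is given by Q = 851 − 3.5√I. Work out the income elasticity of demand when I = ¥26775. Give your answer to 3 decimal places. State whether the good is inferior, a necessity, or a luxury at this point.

At I = 26775: Q = 278.293.
dQ/dI = -3.5/(2√I) = -0.0106948 at this income.
η = (dQ/dI)·(I/Q) = -0.0106948 × (26775/278.293) = -1.029.
Since η < 0, the good is an inferior good.

-1.029 (inferior good)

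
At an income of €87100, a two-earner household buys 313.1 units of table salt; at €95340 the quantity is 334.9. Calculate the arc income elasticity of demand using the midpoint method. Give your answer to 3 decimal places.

ΔQ = 334.9 − 313.1 = 21.8; midpoint Q̄ = (313.1 + 334.9)/2 = 324.
ΔI = 95340 − 87100 = 8240; midpoint Ī = (87100 + 95340)/2 = 91220.
η = (ΔQ/Q̄) ÷ (ΔI/Ī) = (21.8/324) ÷ (8240/91220) = 0.745.

0.745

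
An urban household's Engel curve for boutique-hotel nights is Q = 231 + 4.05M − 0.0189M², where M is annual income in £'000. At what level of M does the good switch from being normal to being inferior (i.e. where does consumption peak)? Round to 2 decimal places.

107.14

dQ/dM = 4.05 − 0.0378M.
The good is inferior where dQ/dM < 0. Setting dQ/dM = 0 gives M = 4.05 / 0.0378 = 107.14.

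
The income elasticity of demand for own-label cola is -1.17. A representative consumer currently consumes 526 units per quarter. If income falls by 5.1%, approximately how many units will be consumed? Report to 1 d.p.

557.4

%ΔQ ≈ η × %ΔI = -1.17 × (-5.1%) = 5.967%.
New Q ≈ 526 × (1 + 0.05967) = 557.4.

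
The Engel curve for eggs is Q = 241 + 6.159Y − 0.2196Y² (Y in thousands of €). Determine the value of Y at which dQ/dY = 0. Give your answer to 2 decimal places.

14.02

dQ/dY = 6.159 − 0.4392Y.
The good is inferior where dQ/dY < 0. Setting dQ/dY = 0 gives Y = 6.159 / 0.4392 = 14.02.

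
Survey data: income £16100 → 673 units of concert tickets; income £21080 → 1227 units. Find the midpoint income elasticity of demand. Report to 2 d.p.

2.18

ΔQ = 1227 − 673 = 554; midpoint Q̄ = (673 + 1227)/2 = 950.
ΔI = 21080 − 16100 = 4980; midpoint Ī = (16100 + 21080)/2 = 18590.
η = (ΔQ/Q̄) ÷ (ΔI/Ī) = (554/950) ÷ (4980/18590) = 2.18.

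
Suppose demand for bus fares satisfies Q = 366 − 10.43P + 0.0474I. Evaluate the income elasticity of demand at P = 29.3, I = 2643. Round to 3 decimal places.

At P = 29.3, I = 2643: Q = 185.679.
Holding P constant, ∂Q/∂I = 0.0474.
η_I = (∂Q/∂I)·(I/Q) = 0.0474 × (2643/185.679) = 0.675.

0.675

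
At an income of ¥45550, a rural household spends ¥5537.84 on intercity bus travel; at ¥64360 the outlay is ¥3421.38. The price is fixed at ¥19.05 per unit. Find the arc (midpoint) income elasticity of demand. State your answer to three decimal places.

-1.380

With a constant price, Q₁ = 5537.84/19.05 = 290.700 and Q₂ = 3421.38/19.05 = 179.600 (equivalently, work directly with expenditure since P cancels).
Midpoint %ΔQ = (3421.38 − 5537.84)/4479.61 = -0.47247; midpoint %ΔI = (64360 − 45550)/54955 = 0.34228.
η = -0.47247 / 0.34228 = -1.380.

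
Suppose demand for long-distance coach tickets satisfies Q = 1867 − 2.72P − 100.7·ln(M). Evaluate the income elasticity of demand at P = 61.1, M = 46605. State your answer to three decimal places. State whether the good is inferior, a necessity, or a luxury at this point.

-0.163 (inferior good)

At P = 61.1, M = 46605: Q = 618.337.
Holding P constant, ∂Q/∂M = -100.7/M = -0.00216071.
η_M = (∂Q/∂M)·(M/Q) = -0.00216071 × (46605/618.337) = -0.163.
Since η < 0, this is an inferior good.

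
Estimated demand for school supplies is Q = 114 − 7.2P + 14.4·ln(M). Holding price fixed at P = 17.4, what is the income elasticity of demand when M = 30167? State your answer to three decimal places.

At P = 17.4, M = 30167: Q = 137.249.
Holding P constant, ∂Q/∂M = 14.4/M = 0.000477343.
η_M = (∂Q/∂M)·(M/Q) = 0.000477343 × (30167/137.249) = 0.105.

0.105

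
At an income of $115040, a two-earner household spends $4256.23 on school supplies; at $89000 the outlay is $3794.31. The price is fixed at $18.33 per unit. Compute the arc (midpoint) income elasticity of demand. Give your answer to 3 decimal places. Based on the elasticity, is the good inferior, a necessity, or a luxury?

0.450 (necessity)

With a constant price, Q₁ = 4256.23/18.33 = 232.200 and Q₂ = 3794.31/18.33 = 207.000 (equivalently, work directly with expenditure since P cancels).
Midpoint %ΔQ = (3794.31 − 4256.23)/4025.27 = -0.11476; midpoint %ΔI = (89000 − 115040)/102020 = -0.25524.
η = -0.11476 / -0.25524 = 0.450.
0 < η < 1 ⇒ necessity.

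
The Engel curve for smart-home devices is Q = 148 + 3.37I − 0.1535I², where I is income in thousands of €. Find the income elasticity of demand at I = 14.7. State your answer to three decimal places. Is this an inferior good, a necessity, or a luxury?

-0.102 (inferior good)

At I = 14.7: Q = 164.3692.
dQ/dI = 3.37 − 0.307I = -1.14290.
η = (dQ/dI)·(I/Q) = -1.14290 × (14.7/164.3692) = -0.102.
η < 0 ⇒ inferior good.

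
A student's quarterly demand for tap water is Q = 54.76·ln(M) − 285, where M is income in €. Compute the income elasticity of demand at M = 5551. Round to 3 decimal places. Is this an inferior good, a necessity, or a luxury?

0.293 (necessity)

At M = 5551: Q = 187.126.
dQ/dM = 54.76/M = 0.00986489 at this income.
η = (dQ/dM)·(M/Q) = 0.00986489 × (5551/187.126) = 0.293.
Since 0 < η < 1, the good is a necessity.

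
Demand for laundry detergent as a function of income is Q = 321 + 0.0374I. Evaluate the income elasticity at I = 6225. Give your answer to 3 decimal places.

0.420

At I = 6225: Q = 553.815.
dQ/dI = 0.0374.
η = (dQ/dI)·(I/Q) = 0.0374 × (6225/553.815) = 0.420.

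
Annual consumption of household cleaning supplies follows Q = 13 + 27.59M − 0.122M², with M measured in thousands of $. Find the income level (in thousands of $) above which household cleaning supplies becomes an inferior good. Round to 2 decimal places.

113.07

dQ/dM = 27.59 − 0.244M.
The good is inferior where dQ/dM < 0. Setting dQ/dM = 0 gives M = 27.59 / 0.244 = 113.07.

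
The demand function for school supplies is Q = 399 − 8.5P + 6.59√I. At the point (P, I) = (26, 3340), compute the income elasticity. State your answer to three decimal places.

At P = 26, I = 3340: Q = 558.854.
Holding P constant, ∂Q/∂I = 6.59/(2√I) = 0.0570141.
η_I = (∂Q/∂I)·(I/Q) = 0.0570141 × (3340/558.854) = 0.341.

0.341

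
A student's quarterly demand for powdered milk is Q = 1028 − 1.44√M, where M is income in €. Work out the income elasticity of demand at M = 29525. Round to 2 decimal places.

At M = 29525: Q = 780.567.
dQ/dM = -1.44/(2√M) = -0.00419023 at this income.
η = (dQ/dM)·(M/Q) = -0.00419023 × (29525/780.567) = -0.16.

-0.16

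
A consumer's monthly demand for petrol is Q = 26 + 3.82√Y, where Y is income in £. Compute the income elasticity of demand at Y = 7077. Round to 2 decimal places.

At Y = 7077: Q = 347.357.
dQ/dY = 3.82/(2√Y) = 0.0227043 at this income.
η = (dQ/dY)·(Y/Q) = 0.0227043 × (7077/347.357) = 0.46.

0.46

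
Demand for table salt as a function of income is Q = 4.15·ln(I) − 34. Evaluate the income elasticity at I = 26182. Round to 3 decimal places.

0.505

At I = 26182: Q = 8.217.
dQ/dI = 4.15/I = 0.000158506 at this income.
η = (dQ/dI)·(I/Q) = 0.000158506 × (26182/8.217) = 0.505.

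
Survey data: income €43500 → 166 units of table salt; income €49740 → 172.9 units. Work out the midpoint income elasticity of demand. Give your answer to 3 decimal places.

ΔQ = 172.9 − 166 = 6.9; midpoint Q̄ = (166 + 172.9)/2 = 169.45.
ΔI = 49740 − 43500 = 6240; midpoint Ī = (43500 + 49740)/2 = 46620.
η = (ΔQ/Q̄) ÷ (ΔI/Ī) = (6.9/169.45) ÷ (6240/46620) = 0.304.

0.304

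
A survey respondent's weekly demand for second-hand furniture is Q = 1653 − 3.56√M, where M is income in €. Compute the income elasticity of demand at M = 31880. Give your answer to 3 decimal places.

-0.312

At M = 31880: Q = 1017.363.
dQ/dM = -3.56/(2√M) = -0.00996921 at this income.
η = (dQ/dM)·(M/Q) = -0.00996921 × (31880/1017.363) = -0.312.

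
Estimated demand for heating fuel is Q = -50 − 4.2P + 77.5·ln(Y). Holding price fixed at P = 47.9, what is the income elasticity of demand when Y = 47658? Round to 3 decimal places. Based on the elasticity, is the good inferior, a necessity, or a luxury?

0.133 (necessity)

At P = 47.9, Y = 47658: Q = 583.635.
Holding P constant, ∂Q/∂Y = 77.5/Y = 0.00162617.
η_Y = (∂Q/∂Y)·(Y/Q) = 0.00162617 × (47658/583.635) = 0.133.
Since 0 < η < 1, this is a necessity.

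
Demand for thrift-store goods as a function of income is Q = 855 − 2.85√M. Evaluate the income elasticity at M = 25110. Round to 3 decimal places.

At M = 25110: Q = 403.385.
dQ/dM = -2.85/(2√M) = -0.00899273 at this income.
η = (dQ/dM)·(M/Q) = -0.00899273 × (25110/403.385) = -0.560.

-0.560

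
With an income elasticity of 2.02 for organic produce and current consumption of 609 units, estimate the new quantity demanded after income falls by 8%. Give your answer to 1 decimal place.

510.6

%ΔQ ≈ η × %ΔI = 2.02 × (-8%) = -16.16%.
New Q ≈ 609 × (1 − 0.1616) = 510.6.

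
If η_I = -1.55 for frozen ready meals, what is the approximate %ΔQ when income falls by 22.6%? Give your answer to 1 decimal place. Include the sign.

%ΔQ ≈ η × %ΔI = -1.55 × (-22.6%) = 35.0%.

35.0%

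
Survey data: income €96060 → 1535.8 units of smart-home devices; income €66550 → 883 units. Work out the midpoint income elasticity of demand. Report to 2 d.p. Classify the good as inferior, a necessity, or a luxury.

1.49 (luxury)

ΔQ = 883 − 1535.8 = -652.8; midpoint Q̄ = (1535.8 + 883)/2 = 1209.4.
ΔI = 66550 − 96060 = -29510; midpoint Ī = (96060 + 66550)/2 = 81305.
η = (ΔQ/Q̄) ÷ (ΔI/Ī) = (-652.8/1209.4) ÷ (-29510/81305) = 1.49.
η > 1 ⇒ luxury.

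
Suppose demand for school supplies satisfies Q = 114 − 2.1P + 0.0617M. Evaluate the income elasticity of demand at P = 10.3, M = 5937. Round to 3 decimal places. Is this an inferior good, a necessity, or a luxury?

0.799 (necessity)

At P = 10.3, M = 5937: Q = 458.683.
Holding P constant, ∂Q/∂M = 0.0617.
η_M = (∂Q/∂M)·(M/Q) = 0.0617 × (5937/458.683) = 0.799.
Since 0 < η < 1, this is a necessity.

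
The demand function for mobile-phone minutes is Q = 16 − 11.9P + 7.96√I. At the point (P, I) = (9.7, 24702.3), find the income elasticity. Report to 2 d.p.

0.54

At P = 9.7, I = 24702.3: Q = 1151.640.
Holding P constant, ∂Q/∂I = 7.96/(2√I) = 0.025323.
η_I = (∂Q/∂I)·(I/Q) = 0.025323 × (24702.3/1151.640) = 0.54.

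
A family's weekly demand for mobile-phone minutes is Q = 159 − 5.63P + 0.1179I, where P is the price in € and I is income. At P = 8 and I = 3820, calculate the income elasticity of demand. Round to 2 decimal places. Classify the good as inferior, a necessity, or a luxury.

At P = 8, I = 3820: Q = 564.338.
Holding P constant, ∂Q/∂I = 0.1179.
η_I = (∂Q/∂I)·(I/Q) = 0.1179 × (3820/564.338) = 0.80.
Since 0 < η < 1, this is a necessity.

0.80 (necessity)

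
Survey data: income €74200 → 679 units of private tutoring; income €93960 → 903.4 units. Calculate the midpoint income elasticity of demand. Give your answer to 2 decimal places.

1.21

ΔQ = 903.4 − 679 = 224.4; midpoint Q̄ = (679 + 903.4)/2 = 791.2.
ΔI = 93960 − 74200 = 19760; midpoint Ī = (74200 + 93960)/2 = 84080.
η = (ΔQ/Q̄) ÷ (ΔI/Ī) = (224.4/791.2) ÷ (19760/84080) = 1.21.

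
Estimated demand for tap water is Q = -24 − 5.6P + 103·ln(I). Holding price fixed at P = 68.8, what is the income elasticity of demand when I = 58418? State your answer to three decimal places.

0.143

At P = 68.8, I = 58418: Q = 721.184.
Holding P constant, ∂Q/∂I = 103/I = 0.00176316.
η_I = (∂Q/∂I)·(I/Q) = 0.00176316 × (58418/721.184) = 0.143.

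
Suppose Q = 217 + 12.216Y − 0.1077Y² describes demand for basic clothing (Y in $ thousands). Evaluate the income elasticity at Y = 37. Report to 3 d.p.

At Y = 37: Q = 521.5507.
dQ/dY = 12.216 − 0.2154Y = 4.24620.
η = (dQ/dY)·(Y/Q) = 4.24620 × (37/521.5507) = 0.301.

0.301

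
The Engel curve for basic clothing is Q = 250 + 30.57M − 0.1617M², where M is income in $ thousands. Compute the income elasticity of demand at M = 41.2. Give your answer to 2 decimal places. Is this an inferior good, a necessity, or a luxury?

0.58 (necessity)

At M = 41.2: Q = 1235.0080.
dQ/dM = 30.57 − 0.3234M = 17.24592.
η = (dQ/dM)·(M/Q) = 17.24592 × (41.2/1235.0080) = 0.58.
0 < η < 1 ⇒ necessity.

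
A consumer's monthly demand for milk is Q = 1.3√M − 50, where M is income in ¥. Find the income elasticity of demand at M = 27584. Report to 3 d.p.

At M = 27584: Q = 165.910.
dQ/dM = 1.3/(2√M) = 0.00391367 at this income.
η = (dQ/dM)·(M/Q) = 0.00391367 × (27584/165.910) = 0.651.

0.651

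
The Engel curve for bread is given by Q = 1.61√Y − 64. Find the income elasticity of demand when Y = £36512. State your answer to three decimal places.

At Y = 36512: Q = 243.641.
dQ/dY = 1.61/(2√Y) = 0.00421287 at this income.
η = (dQ/dY)·(Y/Q) = 0.00421287 × (36512/243.641) = 0.631.

0.631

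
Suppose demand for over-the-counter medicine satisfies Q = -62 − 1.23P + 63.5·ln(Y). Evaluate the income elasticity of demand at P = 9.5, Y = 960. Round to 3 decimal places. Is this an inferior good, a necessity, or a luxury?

0.175 (necessity)

At P = 9.5, Y = 960: Q = 362.365.
Holding P constant, ∂Q/∂Y = 63.5/Y = 0.0661458.
η_Y = (∂Q/∂Y)·(Y/Q) = 0.0661458 × (960/362.365) = 0.175.
Since 0 < η < 1, this is a necessity.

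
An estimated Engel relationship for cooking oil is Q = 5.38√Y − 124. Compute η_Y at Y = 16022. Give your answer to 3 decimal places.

0.611

At Y = 16022: Q = 556.990.
dQ/dY = 5.38/(2√Y) = 0.0212517 at this income.
η = (dQ/dY)·(Y/Q) = 0.0212517 × (16022/556.990) = 0.611.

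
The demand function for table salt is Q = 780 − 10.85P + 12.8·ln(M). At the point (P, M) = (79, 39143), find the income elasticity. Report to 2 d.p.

At P = 79, M = 39143: Q = 58.210.
Holding P constant, ∂Q/∂M = 12.8/M = 0.000327006.
η_M = (∂Q/∂M)·(M/Q) = 0.000327006 × (39143/58.210) = 0.22.

0.22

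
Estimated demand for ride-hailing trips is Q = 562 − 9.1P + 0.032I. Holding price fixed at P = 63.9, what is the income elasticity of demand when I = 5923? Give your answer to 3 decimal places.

At P = 63.9, I = 5923: Q = 170.046.
Holding P constant, ∂Q/∂I = 0.032.
η_I = (∂Q/∂I)·(I/Q) = 0.032 × (5923/170.046) = 1.115.

1.115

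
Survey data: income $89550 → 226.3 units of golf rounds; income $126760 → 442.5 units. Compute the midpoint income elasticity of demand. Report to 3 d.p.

ΔQ = 442.5 − 226.3 = 216.2; midpoint Q̄ = (226.3 + 442.5)/2 = 334.4.
ΔI = 126760 − 89550 = 37210; midpoint Ī = (89550 + 126760)/2 = 108155.
η = (ΔQ/Q̄) ÷ (ΔI/Ī) = (216.2/334.4) ÷ (37210/108155) = 1.879.

1.879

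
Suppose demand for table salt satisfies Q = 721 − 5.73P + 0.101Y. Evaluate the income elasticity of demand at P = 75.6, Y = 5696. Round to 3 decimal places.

0.667

At P = 75.6, Y = 5696: Q = 863.108.
Holding P constant, ∂Q/∂Y = 0.101.
η_Y = (∂Q/∂Y)·(Y/Q) = 0.101 × (5696/863.108) = 0.667.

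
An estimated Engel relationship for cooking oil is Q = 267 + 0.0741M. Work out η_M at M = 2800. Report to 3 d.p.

0.437

At M = 2800: Q = 474.480.
dQ/dM = 0.0741.
η = (dQ/dM)·(M/Q) = 0.0741 × (2800/474.480) = 0.437.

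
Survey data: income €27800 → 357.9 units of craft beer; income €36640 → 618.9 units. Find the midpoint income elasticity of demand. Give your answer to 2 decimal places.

ΔQ = 618.9 − 357.9 = 261; midpoint Q̄ = (357.9 + 618.9)/2 = 488.4.
ΔI = 36640 − 27800 = 8840; midpoint Ī = (27800 + 36640)/2 = 32220.
η = (ΔQ/Q̄) ÷ (ΔI/Ī) = (261/488.4) ÷ (8840/32220) = 1.95.

1.95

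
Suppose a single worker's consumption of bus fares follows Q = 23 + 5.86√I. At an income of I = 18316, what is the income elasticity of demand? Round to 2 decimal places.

At I = 18316: Q = 816.073.
dQ/dI = 5.86/(2√I) = 0.0216497 at this income.
η = (dQ/dI)·(I/Q) = 0.0216497 × (18316/816.073) = 0.49.

0.49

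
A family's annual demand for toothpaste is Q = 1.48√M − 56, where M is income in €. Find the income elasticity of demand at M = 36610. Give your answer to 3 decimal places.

0.623

At M = 36610: Q = 227.179.
dQ/dM = 1.48/(2√M) = 0.00386751 at this income.
η = (dQ/dM)·(M/Q) = 0.00386751 × (36610/227.179) = 0.623.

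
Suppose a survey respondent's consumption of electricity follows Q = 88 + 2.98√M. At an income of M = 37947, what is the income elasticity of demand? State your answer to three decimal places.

At M = 37947: Q = 668.504.
dQ/dM = 2.98/(2√M) = 0.00764887 at this income.
η = (dQ/dM)·(M/Q) = 0.00764887 × (37947/668.504) = 0.434.

0.434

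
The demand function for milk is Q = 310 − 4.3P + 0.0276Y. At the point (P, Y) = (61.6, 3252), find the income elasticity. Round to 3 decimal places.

At P = 61.6, Y = 3252: Q = 134.875.
Holding P constant, ∂Q/∂Y = 0.0276.
η_Y = (∂Q/∂Y)·(Y/Q) = 0.0276 × (3252/134.875) = 0.665.

0.665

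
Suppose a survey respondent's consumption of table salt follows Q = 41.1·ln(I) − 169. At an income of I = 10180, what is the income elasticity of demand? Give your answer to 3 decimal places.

At I = 10180: Q = 210.278.
dQ/dI = 41.1/I = 0.00403733 at this income.
η = (dQ/dI)·(I/Q) = 0.00403733 × (10180/210.278) = 0.195.

0.195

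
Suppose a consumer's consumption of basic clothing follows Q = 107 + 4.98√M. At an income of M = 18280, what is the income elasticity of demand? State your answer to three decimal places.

At M = 18280: Q = 780.314.
dQ/dM = 4.98/(2√M) = 0.0184167 at this income.
η = (dQ/dM)·(M/Q) = 0.0184167 × (18280/780.314) = 0.431.

0.431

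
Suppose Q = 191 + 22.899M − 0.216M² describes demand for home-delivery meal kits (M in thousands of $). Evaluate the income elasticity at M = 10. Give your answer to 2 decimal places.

At M = 10: Q = 398.3900.
dQ/dM = 22.899 − 0.432M = 18.57900.
η = (dQ/dM)·(M/Q) = 18.57900 × (10/398.3900) = 0.47.

0.47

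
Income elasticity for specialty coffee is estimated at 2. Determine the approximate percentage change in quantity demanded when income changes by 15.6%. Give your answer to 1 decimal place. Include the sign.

%ΔQ ≈ η × %ΔI = 2 × 15.6% = 31.2%.

31.2%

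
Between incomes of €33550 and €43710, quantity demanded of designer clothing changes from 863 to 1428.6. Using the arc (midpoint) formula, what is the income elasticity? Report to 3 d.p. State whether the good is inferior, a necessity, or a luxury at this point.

1.877 (luxury)

ΔQ = 1428.6 − 863 = 565.6; midpoint Q̄ = (863 + 1428.6)/2 = 1145.8.
ΔI = 43710 − 33550 = 10160; midpoint Ī = (33550 + 43710)/2 = 38630.
η = (ΔQ/Q̄) ÷ (ΔI/Ī) = (565.6/1145.8) ÷ (10160/38630) = 1.877.
η > 1 ⇒ luxury.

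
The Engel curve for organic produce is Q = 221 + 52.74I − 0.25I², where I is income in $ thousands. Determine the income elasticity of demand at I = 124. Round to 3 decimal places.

At I = 124: Q = 2916.7600.
dQ/dI = 52.74 − 0.5I = -9.26000.
η = (dQ/dI)·(I/Q) = -9.26000 × (124/2916.7600) = -0.394.

-0.394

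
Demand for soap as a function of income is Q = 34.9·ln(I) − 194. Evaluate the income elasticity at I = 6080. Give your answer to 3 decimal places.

At I = 6080: Q = 110.075.
dQ/dI = 34.9/I = 0.00574013 at this income.
η = (dQ/dI)·(I/Q) = 0.00574013 × (6080/110.075) = 0.317.

0.317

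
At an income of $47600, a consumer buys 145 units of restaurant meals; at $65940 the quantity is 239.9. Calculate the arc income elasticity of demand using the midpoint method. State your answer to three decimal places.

ΔQ = 239.9 − 145 = 94.9; midpoint Q̄ = (145 + 239.9)/2 = 192.45.
ΔI = 65940 − 47600 = 18340; midpoint Ī = (47600 + 65940)/2 = 56770.
η = (ΔQ/Q̄) ÷ (ΔI/Ī) = (94.9/192.45) ÷ (18340/56770) = 1.526.

1.526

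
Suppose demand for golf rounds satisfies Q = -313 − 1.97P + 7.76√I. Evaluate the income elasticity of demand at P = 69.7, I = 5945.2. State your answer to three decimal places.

At P = 69.7, I = 5945.2: Q = 148.027.
Holding P constant, ∂Q/∂I = 7.76/(2√I) = 0.0503209.
η_I = (∂Q/∂I)·(I/Q) = 0.0503209 × (5945.2/148.027) = 2.021.

2.021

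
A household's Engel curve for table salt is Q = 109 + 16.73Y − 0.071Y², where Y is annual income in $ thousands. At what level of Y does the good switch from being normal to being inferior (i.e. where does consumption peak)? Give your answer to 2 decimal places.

117.82

dQ/dY = 16.73 − 0.142Y.
The good is inferior where dQ/dY < 0. Setting dQ/dY = 0 gives Y = 16.73 / 0.142 = 117.82.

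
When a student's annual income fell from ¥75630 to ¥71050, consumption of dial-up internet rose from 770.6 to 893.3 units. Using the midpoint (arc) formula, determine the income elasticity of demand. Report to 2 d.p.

ΔQ = 893.3 − 770.6 = 122.7; midpoint Q̄ = (770.6 + 893.3)/2 = 831.95.
ΔI = 71050 − 75630 = -4580; midpoint Ī = (75630 + 71050)/2 = 73340.
η = (ΔQ/Q̄) ÷ (ΔI/Ī) = (122.7/831.95) ÷ (-4580/73340) = -2.36.

-2.36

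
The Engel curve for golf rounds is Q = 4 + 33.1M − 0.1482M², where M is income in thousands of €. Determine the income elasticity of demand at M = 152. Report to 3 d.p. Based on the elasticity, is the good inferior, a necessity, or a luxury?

At M = 152: Q = 1611.1872.
dQ/dM = 33.1 − 0.2964M = -11.95280.
η = (dQ/dM)·(M/Q) = -11.95280 × (152/1611.1872) = -1.128.
η < 0 ⇒ inferior good.

-1.128 (inferior good)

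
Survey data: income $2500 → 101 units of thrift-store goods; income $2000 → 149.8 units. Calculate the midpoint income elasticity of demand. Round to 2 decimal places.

-1.75

ΔQ = 149.8 − 101 = 48.8; midpoint Q̄ = (101 + 149.8)/2 = 125.4.
ΔI = 2000 − 2500 = -500; midpoint Ī = (2500 + 2000)/2 = 2250.
η = (ΔQ/Q̄) ÷ (ΔI/Ī) = (48.8/125.4) ÷ (-500/2250) = -1.75.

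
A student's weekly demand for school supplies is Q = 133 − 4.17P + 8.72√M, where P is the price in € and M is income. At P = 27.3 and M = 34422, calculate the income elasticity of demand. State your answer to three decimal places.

At P = 27.3, M = 34422: Q = 1636.995.
Holding P constant, ∂Q/∂M = 8.72/(2√M) = 0.0235.
η_M = (∂Q/∂M)·(M/Q) = 0.0235 × (34422/1636.995) = 0.494.

0.494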